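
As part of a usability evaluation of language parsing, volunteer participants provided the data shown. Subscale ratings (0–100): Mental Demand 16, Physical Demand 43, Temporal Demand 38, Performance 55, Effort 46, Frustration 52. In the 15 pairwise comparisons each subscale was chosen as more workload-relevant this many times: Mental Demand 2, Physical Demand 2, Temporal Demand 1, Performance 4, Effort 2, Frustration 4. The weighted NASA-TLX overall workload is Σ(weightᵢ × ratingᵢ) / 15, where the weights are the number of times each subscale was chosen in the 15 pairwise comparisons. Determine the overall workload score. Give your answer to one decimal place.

45.1

The tallies are the weights (they sum to 15).
Weighted sum = 2·16 + 2·43 + 1·38 + 4·55 + 2·46 + 4·52
            = 32 + 86 + 38 + 220 + 92 + 208 = 676.
Overall workload = 676 / 15 = 45.0667 ≈ 45.1.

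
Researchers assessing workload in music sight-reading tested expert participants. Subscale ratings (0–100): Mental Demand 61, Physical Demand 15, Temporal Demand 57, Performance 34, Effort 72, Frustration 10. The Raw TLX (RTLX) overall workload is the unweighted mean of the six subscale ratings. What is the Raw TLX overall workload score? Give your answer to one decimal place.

Sum of ratings = 61 + 15 + 57 + 34 + 72 + 10 = 249.
RTLX = 249 / 6 = 41.5000 ≈ 41.5.

41.5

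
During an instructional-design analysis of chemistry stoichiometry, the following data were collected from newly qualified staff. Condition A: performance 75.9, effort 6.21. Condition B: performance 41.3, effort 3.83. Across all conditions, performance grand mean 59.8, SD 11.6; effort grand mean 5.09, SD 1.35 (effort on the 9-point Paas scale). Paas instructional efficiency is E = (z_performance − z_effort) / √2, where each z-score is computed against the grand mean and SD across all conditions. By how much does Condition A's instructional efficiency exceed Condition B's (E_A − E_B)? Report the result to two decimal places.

0.86

Condition A: z_P = (75.9 − 59.8)/11.6 = 1.3879; z_E = (6.21 − 5.09)/1.35 = 0.8296; E_A = (1.3879 − 0.8296)/√2 = 0.3948.
Condition B: z_P = (41.3 − 59.8)/11.6 = -1.5948; z_E = (3.83 − 5.09)/1.35 = -0.9333; E_B = (-1.5948 − (-0.9333))/√2 = -0.4678.
E_A − E_B = 0.3948 − (-0.4678) = 0.8626 ≈ 0.86.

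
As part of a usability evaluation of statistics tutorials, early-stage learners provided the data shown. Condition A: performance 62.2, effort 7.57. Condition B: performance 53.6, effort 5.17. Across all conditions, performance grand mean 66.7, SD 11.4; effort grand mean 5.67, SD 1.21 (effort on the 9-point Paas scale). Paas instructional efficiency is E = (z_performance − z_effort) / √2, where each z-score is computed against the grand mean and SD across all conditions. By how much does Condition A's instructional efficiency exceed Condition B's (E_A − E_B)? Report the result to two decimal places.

-0.87

Condition A: z_P = (62.2 − 66.7)/11.4 = -0.3947; z_E = (7.57 − 5.67)/1.21 = 1.5702; E_A = (-0.3947 − 1.5702)/√2 = -1.3894.
Condition B: z_P = (53.6 − 66.7)/11.4 = -1.1491; z_E = (5.17 − 5.67)/1.21 = -0.4132; E_B = (-1.1491 − (-0.4132))/√2 = -0.5204.
E_A − E_B = -1.3894 − (-0.5204) = -0.8690 ≈ -0.87.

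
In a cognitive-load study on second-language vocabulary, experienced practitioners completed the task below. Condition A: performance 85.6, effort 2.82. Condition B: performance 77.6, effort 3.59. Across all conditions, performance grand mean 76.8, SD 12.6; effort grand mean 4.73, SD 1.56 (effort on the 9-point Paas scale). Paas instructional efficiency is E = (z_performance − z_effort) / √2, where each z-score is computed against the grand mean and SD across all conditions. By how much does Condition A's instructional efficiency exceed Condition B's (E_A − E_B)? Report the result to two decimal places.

0.80

Condition A: z_P = (85.6 − 76.8)/12.6 = 0.6984; z_E = (2.82 − 4.73)/1.56 = -1.2244; E_A = (0.6984 − (-1.2244))/√2 = 1.3596.
Condition B: z_P = (77.6 − 76.8)/12.6 = 0.0635; z_E = (3.59 − 4.73)/1.56 = -0.7308; E_B = (0.0635 − (-0.7308))/√2 = 0.5617.
E_A − E_B = 1.3596 − 0.5617 = 0.7979 ≈ 0.80.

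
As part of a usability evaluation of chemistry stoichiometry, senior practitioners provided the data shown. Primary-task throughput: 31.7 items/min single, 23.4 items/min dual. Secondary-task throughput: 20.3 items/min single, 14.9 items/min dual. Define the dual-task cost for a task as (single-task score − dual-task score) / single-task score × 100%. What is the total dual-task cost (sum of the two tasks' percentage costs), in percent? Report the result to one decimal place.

52.8

Primary cost = (31.7 − 23.4) / 31.7 × 100% = 26.1830%.
Secondary cost = (20.3 − 14.9) / 20.3 × 100% = 26.6010%.
Total = 26.1830% + 26.6010% = 52.7840% ≈ 52.8%.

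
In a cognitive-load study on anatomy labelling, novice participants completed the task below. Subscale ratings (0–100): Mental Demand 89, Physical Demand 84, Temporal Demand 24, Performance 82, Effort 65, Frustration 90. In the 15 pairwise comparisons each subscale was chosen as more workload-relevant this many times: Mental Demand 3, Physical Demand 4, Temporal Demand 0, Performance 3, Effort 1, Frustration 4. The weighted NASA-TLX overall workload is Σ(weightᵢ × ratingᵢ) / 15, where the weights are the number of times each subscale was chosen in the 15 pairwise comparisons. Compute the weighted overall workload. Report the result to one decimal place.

84.9

The tallies are the weights (they sum to 15).
Weighted sum = 3·89 + 4·84 + 0·24 + 3·82 + 1·65 + 4·90
            = 267 + 336 + 0 + 246 + 65 + 360 = 1274.
Overall workload = 1274 / 15 = 84.9333 ≈ 84.9.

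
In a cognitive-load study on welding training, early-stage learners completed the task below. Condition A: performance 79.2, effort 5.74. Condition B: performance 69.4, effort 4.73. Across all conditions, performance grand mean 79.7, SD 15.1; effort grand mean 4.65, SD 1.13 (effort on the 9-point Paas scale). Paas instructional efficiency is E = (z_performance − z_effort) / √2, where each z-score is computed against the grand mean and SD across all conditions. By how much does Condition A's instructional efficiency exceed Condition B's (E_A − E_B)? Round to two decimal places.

Condition A: z_P = (79.2 − 79.7)/15.1 = -0.0331; z_E = (5.74 − 4.65)/1.13 = 0.9646; E_A = (-0.0331 − 0.9646)/√2 = -0.7055.
Condition B: z_P = (69.4 − 79.7)/15.1 = -0.6821; z_E = (4.73 − 4.65)/1.13 = 0.0708; E_B = (-0.6821 − 0.0708)/√2 = -0.5324.
E_A − E_B = -0.7055 − (-0.5324) = -0.1731 ≈ -0.17.

-0.17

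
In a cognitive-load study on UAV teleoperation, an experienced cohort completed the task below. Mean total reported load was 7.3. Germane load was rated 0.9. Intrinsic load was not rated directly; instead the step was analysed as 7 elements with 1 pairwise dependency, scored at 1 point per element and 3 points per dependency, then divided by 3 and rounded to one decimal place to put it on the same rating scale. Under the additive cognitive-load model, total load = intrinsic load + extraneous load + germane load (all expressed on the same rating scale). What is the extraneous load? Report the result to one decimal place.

3.1

Intrinsic (element-interactivity): (7 × 1 + 1 × 3) / 3 = 10 / 3 = 3.3333 → 3.3.
extraneous load = total − intrinsic − germane
             = 7.3 − 3.3 − 0.9 = 3.1.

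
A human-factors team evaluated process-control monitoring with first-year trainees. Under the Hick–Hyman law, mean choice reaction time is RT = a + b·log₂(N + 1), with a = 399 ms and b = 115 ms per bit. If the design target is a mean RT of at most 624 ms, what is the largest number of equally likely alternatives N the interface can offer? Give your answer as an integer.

2

Set 399 + 115·log₂(N + 1) ≤ 624.
log₂(N + 1) ≤ (624 − 399) / 115 = 1.9565.
N + 1 ≤ 2^1.9565 = 3.8812.
N ≤ 2.8812, so the largest integer N is 2.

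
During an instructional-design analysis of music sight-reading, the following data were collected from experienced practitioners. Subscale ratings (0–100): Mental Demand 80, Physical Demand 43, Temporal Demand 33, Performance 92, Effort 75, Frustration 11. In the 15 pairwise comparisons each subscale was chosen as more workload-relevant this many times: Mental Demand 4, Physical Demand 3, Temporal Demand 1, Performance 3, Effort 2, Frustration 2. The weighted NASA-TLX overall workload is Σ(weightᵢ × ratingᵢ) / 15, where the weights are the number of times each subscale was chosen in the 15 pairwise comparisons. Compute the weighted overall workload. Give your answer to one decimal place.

The tallies are the weights (they sum to 15).
Weighted sum = 4·80 + 3·43 + 1·33 + 3·92 + 2·75 + 2·11
            = 320 + 129 + 33 + 276 + 150 + 22 = 930.
Overall workload = 930 / 15 = 62.0000 ≈ 62.0.

62.0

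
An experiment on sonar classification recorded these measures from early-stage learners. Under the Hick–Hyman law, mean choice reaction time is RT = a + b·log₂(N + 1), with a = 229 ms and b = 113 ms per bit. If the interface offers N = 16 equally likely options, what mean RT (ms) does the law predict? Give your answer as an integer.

691

log₂(16 + 1) = log₂(17) = 4.0875.
RT = 229 + 113 × 4.0875 = 229 + 461.8875 = 690.8875 ms.
≈ 691 ms.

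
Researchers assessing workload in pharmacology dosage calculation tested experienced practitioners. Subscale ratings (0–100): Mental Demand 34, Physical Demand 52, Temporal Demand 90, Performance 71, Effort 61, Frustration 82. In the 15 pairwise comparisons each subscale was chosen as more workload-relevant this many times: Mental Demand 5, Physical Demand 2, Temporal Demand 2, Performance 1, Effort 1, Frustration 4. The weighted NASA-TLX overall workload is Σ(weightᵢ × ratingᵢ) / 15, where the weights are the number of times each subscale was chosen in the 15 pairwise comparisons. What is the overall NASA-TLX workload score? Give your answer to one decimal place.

The tallies are the weights (they sum to 15).
Weighted sum = 5·34 + 2·52 + 2·90 + 1·71 + 1·61 + 4·82
            = 170 + 104 + 180 + 71 + 61 + 328 = 914.
Overall workload = 914 / 15 = 60.9333 ≈ 60.9.

60.9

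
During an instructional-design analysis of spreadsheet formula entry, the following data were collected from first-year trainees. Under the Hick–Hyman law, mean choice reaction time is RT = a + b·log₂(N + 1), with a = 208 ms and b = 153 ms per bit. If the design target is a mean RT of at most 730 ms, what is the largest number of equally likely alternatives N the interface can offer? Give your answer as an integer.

9

Set 208 + 153·log₂(N + 1) ≤ 730.
log₂(N + 1) ≤ (730 − 208) / 153 = 3.4118.
N + 1 ≤ 2^3.4118 = 10.6428.
N ≤ 9.6428, so the largest integer N is 9.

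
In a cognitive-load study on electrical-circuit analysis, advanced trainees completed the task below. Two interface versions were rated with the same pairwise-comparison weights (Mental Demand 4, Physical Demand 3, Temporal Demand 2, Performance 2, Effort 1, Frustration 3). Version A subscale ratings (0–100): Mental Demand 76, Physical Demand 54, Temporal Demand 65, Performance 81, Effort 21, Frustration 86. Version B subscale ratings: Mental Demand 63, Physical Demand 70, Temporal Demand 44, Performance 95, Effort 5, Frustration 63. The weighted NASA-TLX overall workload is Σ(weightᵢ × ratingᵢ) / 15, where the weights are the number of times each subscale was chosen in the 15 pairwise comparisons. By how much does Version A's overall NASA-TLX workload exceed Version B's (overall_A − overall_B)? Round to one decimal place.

6.9

Version A weighted sum = 4·76 + 3·54 + 2·65 + 2·81 + 1·21 + 3·86 = 304 + 162 + 130 + 162 + 21 + 258 = 1037; overall_A = 1037/15 = 69.1333.
Version B weighted sum = 4·63 + 3·70 + 2·44 + 2·95 + 1·5 + 3·63 = 252 + 210 + 88 + 190 + 5 + 189 = 934; overall_B = 934/15 = 62.2667.
Difference = 69.1333 − 62.2667 = 6.8666 ≈ 6.9.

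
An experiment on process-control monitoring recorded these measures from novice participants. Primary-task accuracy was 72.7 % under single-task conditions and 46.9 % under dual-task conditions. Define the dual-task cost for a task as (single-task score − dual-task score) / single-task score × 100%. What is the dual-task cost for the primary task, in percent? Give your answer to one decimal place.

Cost = (72.7 − 46.9) / 72.7 × 100%
     = 25.8000 / 72.7 × 100% = 35.4883%.
≈ 35.5%.

35.5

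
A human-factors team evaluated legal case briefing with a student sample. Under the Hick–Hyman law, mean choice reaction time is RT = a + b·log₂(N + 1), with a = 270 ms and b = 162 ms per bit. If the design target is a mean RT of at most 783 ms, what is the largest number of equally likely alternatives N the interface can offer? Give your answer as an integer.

Set 270 + 162·log₂(N + 1) ≤ 783.
log₂(N + 1) ≤ (783 − 270) / 162 = 3.1667.
N + 1 ≤ 2^3.1667 = 8.9799.
N ≤ 7.9799, so the largest integer N is 7.

7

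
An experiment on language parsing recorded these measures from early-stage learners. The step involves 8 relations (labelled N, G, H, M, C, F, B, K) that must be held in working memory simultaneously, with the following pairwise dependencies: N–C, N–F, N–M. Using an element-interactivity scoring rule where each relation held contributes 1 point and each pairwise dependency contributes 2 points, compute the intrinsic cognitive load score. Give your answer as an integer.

14

Count of relations held simultaneously: 8.
Count of pairwise dependencies listed: 3.
Element contribution: 8 × 1 = 8.
Interaction contribution: 3 × 2 = 6.
Intrinsic load = 8 + 6 = 14.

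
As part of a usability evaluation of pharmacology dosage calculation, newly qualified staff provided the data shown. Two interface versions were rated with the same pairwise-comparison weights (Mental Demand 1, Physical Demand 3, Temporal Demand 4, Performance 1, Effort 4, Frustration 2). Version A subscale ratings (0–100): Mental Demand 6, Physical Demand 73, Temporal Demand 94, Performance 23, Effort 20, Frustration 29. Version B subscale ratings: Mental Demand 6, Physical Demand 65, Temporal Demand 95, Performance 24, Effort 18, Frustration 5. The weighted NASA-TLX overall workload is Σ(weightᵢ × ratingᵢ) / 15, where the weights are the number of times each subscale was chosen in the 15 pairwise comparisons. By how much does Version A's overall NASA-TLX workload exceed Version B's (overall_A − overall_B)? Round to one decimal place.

Version A weighted sum = 1·6 + 3·73 + 4·94 + 1·23 + 4·20 + 2·29 = 6 + 219 + 376 + 23 + 80 + 58 = 762; overall_A = 762/15 = 50.8000.
Version B weighted sum = 1·6 + 3·65 + 4·95 + 1·24 + 4·18 + 2·5 = 6 + 195 + 380 + 24 + 72 + 10 = 687; overall_B = 687/15 = 45.8000.
Difference = 50.8000 − 45.8000 = 5.0000 ≈ 5.0.

5.0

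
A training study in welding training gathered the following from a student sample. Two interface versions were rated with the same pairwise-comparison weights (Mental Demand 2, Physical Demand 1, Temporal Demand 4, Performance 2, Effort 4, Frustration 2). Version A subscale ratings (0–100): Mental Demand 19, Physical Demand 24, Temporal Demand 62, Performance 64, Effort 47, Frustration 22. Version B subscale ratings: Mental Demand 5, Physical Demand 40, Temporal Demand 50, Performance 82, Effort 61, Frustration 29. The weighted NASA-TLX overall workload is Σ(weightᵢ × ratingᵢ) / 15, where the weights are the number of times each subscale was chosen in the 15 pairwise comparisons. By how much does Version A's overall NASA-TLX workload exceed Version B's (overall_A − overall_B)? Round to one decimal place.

-3.1

Version A weighted sum = 2·19 + 1·24 + 4·62 + 2·64 + 4·47 + 2·22 = 38 + 24 + 248 + 128 + 188 + 44 = 670; overall_A = 670/15 = 44.6667.
Version B weighted sum = 2·5 + 1·40 + 4·50 + 2·82 + 4·61 + 2·29 = 10 + 40 + 200 + 164 + 244 + 58 = 716; overall_B = 716/15 = 47.7333.
Difference = 44.6667 − 47.7333 = -3.0666 ≈ -3.1.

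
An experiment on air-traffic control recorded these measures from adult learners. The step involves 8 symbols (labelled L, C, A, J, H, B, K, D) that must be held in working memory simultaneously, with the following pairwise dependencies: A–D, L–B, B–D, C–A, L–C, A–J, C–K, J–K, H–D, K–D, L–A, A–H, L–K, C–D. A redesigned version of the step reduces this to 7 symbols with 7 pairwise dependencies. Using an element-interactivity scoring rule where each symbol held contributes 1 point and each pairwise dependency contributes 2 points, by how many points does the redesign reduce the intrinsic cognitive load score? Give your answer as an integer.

15

Original: 8 × 1 + 14 × 2 = 8 + 28 = 36.
Redesigned: 7 × 1 + 7 × 2 = 7 + 14 = 21.
Reduction = 36 − 21 = 15.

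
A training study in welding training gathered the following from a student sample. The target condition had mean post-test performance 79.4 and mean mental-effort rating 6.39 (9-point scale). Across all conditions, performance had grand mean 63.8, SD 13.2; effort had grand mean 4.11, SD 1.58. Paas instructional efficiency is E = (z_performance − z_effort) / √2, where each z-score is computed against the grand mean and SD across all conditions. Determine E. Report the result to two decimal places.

z_performance = (79.4 − 63.8) / 13.2 = 15.6000 / 13.2 = 1.1818.
z_effort = (6.39 − 4.11) / 1.58 = 2.2800 / 1.58 = 1.4430.
z_P − z_E = 1.1818 − 1.4430 = -0.2612.
E = -0.2612 / √2 = -0.2612 / 1.41421 = -0.1847 ≈ -0.18.

-0.18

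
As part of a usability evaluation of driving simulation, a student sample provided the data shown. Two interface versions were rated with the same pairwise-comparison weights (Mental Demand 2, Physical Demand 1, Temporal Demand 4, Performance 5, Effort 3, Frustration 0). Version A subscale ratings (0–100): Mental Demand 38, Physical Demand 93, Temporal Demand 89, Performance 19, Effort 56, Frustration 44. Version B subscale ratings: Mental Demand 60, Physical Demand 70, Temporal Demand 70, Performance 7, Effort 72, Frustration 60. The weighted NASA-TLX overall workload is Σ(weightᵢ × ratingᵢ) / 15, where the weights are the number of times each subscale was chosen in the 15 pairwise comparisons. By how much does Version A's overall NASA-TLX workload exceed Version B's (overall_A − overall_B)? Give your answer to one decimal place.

Version A weighted sum = 2·38 + 1·93 + 4·89 + 5·19 + 3·56 + 0·44 = 76 + 93 + 356 + 95 + 168 + 0 = 788; overall_A = 788/15 = 52.5333.
Version B weighted sum = 2·60 + 1·70 + 4·70 + 5·7 + 3·72 + 0·60 = 120 + 70 + 280 + 35 + 216 + 0 = 721; overall_B = 721/15 = 48.0667.
Difference = 52.5333 − 48.0667 = 4.4666 ≈ 4.5.

4.5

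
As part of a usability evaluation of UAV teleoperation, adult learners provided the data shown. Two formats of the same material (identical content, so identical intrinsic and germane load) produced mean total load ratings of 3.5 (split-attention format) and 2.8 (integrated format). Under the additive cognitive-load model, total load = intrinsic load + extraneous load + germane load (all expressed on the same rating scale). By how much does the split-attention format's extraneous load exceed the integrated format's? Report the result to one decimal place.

Intrinsic and germane load are equal across formats, so the difference in total load equals the difference in extraneous load.
Extraneous-load difference = 3.5 − 2.8 = 0.7.

0.7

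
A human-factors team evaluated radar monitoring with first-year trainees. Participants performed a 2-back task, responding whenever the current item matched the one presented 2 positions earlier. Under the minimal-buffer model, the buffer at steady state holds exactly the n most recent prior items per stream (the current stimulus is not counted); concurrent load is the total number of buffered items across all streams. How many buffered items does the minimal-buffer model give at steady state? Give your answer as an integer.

2

The buffer holds the 2 most recent prior items.
Steady-state concurrent load = 2 items.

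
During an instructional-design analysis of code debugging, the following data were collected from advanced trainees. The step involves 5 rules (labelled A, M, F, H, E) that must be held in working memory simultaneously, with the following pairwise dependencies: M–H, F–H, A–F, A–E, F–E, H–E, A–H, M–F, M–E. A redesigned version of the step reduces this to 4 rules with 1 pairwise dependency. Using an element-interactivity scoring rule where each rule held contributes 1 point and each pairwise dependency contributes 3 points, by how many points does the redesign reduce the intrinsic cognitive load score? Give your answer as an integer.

Original: 5 × 1 + 9 × 3 = 5 + 27 = 32.
Redesigned: 4 × 1 + 1 × 3 = 4 + 3 = 7.
Reduction = 32 − 7 = 25.

25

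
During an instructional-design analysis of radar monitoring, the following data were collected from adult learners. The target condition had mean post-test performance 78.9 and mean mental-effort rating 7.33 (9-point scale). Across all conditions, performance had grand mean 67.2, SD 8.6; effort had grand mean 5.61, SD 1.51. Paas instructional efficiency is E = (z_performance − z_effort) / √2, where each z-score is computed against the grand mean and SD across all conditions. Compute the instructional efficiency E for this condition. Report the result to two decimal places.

z_performance = (78.9 − 67.2) / 8.6 = 11.7000 / 8.6 = 1.3605.
z_effort = (7.33 − 5.61) / 1.51 = 1.7200 / 1.51 = 1.1391.
z_P − z_E = 1.3605 − 1.1391 = 0.2214.
E = 0.2214 / √2 = 0.2214 / 1.41421 = 0.1566 ≈ 0.16.

0.16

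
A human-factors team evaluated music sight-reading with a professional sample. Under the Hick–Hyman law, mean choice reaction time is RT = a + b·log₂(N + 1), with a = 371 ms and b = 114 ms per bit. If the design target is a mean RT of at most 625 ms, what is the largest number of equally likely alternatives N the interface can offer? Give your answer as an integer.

Set 371 + 114·log₂(N + 1) ≤ 625.
log₂(N + 1) ≤ (625 − 371) / 114 = 2.2281.
N + 1 ≤ 2^2.2281 = 4.6852.
N ≤ 3.6852, so the largest integer N is 3.

3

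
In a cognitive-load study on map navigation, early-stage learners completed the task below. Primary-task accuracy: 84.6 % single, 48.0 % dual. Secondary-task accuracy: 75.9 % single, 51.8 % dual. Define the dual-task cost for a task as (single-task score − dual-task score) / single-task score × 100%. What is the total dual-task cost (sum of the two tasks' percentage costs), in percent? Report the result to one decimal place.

Primary cost = (84.6 − 48.0) / 84.6 × 100% = 43.2624%.
Secondary cost = (75.9 − 51.8) / 75.9 × 100% = 31.7523%.
Total = 43.2624% + 31.7523% = 75.0147% ≈ 75.0%.

75.0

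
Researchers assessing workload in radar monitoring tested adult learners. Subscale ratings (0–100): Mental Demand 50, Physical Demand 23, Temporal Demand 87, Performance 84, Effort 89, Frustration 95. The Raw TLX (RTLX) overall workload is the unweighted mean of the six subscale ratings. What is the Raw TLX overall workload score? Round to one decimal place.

Sum of ratings = 50 + 23 + 87 + 84 + 89 + 95 = 428.
RTLX = 428 / 6 = 71.3333 ≈ 71.3.

71.3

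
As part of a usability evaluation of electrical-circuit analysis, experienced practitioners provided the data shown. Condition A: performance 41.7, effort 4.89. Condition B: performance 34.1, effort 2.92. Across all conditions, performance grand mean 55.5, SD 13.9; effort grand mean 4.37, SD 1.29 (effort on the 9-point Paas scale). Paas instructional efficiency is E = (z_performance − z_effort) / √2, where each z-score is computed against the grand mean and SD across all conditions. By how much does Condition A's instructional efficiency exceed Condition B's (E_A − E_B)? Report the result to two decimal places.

-0.69

Condition A: z_P = (41.7 − 55.5)/13.9 = -0.9928; z_E = (4.89 − 4.37)/1.29 = 0.4031; E_A = (-0.9928 − 0.4031)/√2 = -0.9871.
Condition B: z_P = (34.1 − 55.5)/13.9 = -1.5396; z_E = (2.92 − 4.37)/1.29 = -1.1240; E_B = (-1.5396 − (-1.1240))/√2 = -0.2939.
E_A − E_B = -0.9871 − (-0.2939) = -0.6932 ≈ -0.69.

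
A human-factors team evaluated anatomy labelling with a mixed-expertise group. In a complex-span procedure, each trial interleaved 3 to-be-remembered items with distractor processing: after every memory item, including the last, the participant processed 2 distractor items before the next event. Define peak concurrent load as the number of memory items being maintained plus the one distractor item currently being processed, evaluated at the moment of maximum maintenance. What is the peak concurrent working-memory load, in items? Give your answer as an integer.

4

Maintenance is greatest during the distractor(s) after memory item 3: all 3 memory items are being held.
One distractor item is concurrently being processed.
Peak concurrent load = 3 + 1 = 4 items.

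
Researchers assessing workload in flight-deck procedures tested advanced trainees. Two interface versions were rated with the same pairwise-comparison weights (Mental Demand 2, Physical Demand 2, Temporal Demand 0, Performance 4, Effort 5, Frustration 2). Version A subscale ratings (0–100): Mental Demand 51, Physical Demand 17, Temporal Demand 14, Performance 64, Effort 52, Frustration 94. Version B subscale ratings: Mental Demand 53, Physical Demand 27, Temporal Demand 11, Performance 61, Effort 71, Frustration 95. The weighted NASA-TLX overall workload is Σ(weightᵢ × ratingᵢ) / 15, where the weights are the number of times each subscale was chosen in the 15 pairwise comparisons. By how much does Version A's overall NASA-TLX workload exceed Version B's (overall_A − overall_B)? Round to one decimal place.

-7.3

Version A weighted sum = 2·51 + 2·17 + 0·14 + 4·64 + 5·52 + 2·94 = 102 + 34 + 0 + 256 + 260 + 188 = 840; overall_A = 840/15 = 56.0000.
Version B weighted sum = 2·53 + 2·27 + 0·11 + 4·61 + 5·71 + 2·95 = 106 + 54 + 0 + 244 + 355 + 190 = 949; overall_B = 949/15 = 63.2667.
Difference = 56.0000 − 63.2667 = -7.2667 ≈ -7.3.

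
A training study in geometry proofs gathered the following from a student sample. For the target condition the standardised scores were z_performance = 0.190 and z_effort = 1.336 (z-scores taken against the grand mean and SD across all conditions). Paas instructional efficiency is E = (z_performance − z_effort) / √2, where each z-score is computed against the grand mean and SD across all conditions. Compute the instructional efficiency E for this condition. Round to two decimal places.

z_P − z_E = 0.190 − 1.336 = -1.1460.
E = -1.1460 / √2 = -1.1460 / 1.41421 = -0.8103 ≈ -0.81.

-0.81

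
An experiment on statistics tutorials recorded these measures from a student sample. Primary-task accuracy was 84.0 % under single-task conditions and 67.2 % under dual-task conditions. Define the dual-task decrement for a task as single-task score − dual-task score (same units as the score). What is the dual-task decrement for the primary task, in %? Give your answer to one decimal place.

Decrement = 84.0 − 67.2 = 16.8000 % ≈ 16.8 %.

16.8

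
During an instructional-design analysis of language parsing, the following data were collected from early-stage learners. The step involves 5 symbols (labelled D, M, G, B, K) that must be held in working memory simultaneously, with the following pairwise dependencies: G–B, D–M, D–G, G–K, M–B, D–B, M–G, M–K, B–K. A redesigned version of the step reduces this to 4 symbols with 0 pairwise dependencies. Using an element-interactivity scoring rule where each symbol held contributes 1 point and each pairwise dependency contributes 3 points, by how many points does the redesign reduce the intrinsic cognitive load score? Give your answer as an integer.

Original: 5 × 1 + 9 × 3 = 5 + 27 = 32.
Redesigned: 4 × 1 + 0 × 3 = 4 + 0 = 4.
Reduction = 32 − 4 = 28.

28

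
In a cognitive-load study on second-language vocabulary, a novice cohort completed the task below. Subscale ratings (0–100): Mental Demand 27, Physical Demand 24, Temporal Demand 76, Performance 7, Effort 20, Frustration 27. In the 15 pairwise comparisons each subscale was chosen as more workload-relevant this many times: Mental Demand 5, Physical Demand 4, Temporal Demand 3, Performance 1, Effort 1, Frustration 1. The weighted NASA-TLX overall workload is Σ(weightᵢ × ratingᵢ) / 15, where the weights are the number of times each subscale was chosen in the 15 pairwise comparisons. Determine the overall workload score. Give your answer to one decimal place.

The tallies are the weights (they sum to 15).
Weighted sum = 5·27 + 4·24 + 3·76 + 1·7 + 1·20 + 1·27
            = 135 + 96 + 228 + 7 + 20 + 27 = 513.
Overall workload = 513 / 15 = 34.2000 ≈ 34.2.

34.2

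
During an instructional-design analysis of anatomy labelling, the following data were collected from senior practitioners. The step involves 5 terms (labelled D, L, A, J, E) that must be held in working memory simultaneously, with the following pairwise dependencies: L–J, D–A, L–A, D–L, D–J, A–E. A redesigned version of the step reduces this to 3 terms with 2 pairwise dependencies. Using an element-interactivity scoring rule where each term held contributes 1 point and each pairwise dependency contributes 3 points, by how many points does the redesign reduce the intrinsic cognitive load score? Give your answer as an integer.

14

Original: 5 × 1 + 6 × 3 = 5 + 18 = 23.
Redesigned: 3 × 1 + 2 × 3 = 3 + 6 = 9.
Reduction = 23 − 9 = 14.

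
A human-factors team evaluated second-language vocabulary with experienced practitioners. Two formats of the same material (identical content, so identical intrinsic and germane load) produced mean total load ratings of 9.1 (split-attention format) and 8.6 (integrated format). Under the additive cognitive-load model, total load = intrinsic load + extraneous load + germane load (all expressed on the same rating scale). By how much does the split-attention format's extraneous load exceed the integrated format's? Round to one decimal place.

0.5

Intrinsic and germane load are equal across formats, so the difference in total load equals the difference in extraneous load.
Extraneous-load difference = 9.1 − 8.6 = 0.5.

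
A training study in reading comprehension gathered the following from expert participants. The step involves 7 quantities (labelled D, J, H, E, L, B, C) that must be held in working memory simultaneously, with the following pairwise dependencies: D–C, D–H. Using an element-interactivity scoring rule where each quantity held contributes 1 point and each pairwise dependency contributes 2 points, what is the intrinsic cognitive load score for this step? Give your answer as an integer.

11

Count of quantities held simultaneously: 7.
Count of pairwise dependencies listed: 2.
Element contribution: 7 × 1 = 7.
Interaction contribution: 2 × 2 = 4.
Intrinsic load = 7 + 4 = 11.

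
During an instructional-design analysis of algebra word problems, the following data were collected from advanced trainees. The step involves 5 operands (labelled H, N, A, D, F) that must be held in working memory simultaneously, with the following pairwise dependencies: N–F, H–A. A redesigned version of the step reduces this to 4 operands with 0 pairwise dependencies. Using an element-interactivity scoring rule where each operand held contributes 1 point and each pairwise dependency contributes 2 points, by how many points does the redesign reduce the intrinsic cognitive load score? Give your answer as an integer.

5

Original: 5 × 1 + 2 × 2 = 5 + 4 = 9.
Redesigned: 4 × 1 + 0 × 2 = 4 + 0 = 4.
Reduction = 9 − 4 = 5.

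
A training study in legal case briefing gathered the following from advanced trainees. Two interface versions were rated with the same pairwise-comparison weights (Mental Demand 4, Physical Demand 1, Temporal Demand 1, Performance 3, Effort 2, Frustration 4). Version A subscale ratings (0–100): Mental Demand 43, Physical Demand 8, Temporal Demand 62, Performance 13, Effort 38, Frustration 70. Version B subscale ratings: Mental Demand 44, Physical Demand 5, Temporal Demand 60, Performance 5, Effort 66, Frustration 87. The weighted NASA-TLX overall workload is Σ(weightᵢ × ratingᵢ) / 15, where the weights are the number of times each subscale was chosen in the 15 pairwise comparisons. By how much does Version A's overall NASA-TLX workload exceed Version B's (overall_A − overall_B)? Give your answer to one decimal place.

Version A weighted sum = 4·43 + 1·8 + 1·62 + 3·13 + 2·38 + 4·70 = 172 + 8 + 62 + 39 + 76 + 280 = 637; overall_A = 637/15 = 42.4667.
Version B weighted sum = 4·44 + 1·5 + 1·60 + 3·5 + 2·66 + 4·87 = 176 + 5 + 60 + 15 + 132 + 348 = 736; overall_B = 736/15 = 49.0667.
Difference = 42.4667 − 49.0667 = -6.6000 ≈ -6.6.

-6.6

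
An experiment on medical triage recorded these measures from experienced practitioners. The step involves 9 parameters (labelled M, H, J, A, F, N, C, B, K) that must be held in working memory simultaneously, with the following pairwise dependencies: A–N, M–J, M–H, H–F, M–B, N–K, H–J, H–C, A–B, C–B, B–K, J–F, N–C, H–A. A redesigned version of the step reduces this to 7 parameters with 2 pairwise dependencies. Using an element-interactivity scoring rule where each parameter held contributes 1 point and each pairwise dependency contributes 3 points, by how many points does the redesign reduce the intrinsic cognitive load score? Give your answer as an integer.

38

Original: 9 × 1 + 14 × 3 = 9 + 42 = 51.
Redesigned: 7 × 1 + 2 × 3 = 7 + 6 = 13.
Reduction = 51 − 13 = 38.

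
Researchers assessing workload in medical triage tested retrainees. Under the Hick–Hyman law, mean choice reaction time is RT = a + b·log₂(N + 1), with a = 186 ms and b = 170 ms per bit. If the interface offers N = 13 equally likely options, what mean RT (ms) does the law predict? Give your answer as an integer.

log₂(13 + 1) = log₂(14) = 3.8074.
RT = 186 + 170 × 3.8074 = 186 + 647.2580 = 833.2580 ms.
≈ 833 ms.

833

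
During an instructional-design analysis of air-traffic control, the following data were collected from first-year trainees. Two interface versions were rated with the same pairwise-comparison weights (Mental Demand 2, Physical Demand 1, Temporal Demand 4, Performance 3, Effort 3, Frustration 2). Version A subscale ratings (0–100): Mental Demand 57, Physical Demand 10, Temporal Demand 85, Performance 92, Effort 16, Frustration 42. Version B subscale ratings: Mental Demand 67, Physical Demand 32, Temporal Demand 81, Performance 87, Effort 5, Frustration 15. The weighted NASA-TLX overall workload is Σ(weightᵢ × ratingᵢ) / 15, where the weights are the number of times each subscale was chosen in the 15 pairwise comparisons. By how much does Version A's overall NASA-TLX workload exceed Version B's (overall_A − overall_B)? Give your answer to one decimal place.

5.1

Version A weighted sum = 2·57 + 1·10 + 4·85 + 3·92 + 3·16 + 2·42 = 114 + 10 + 340 + 276 + 48 + 84 = 872; overall_A = 872/15 = 58.1333.
Version B weighted sum = 2·67 + 1·32 + 4·81 + 3·87 + 3·5 + 2·15 = 134 + 32 + 324 + 261 + 15 + 30 = 796; overall_B = 796/15 = 53.0667.
Difference = 58.1333 − 53.0667 = 5.0666 ≈ 5.1.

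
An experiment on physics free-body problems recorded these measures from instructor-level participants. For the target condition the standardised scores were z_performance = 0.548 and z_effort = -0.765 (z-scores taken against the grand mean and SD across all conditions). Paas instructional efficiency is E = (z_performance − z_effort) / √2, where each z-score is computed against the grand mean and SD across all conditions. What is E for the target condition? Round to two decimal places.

0.93

z_P − z_E = 0.548 − (-0.765) = 1.3130.
E = 1.3130 / √2 = 1.3130 / 1.41421 = 0.9284 ≈ 0.93.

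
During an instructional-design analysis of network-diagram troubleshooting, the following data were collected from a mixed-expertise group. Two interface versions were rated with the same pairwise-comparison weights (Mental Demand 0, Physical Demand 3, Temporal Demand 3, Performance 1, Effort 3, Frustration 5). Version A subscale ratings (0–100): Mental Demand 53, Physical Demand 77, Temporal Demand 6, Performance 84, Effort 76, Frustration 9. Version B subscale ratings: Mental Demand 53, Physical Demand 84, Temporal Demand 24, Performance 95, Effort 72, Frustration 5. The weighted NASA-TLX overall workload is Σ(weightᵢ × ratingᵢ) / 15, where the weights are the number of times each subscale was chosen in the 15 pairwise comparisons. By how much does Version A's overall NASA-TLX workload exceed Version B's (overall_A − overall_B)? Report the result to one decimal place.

-3.6

Version A weighted sum = 0·53 + 3·77 + 3·6 + 1·84 + 3·76 + 5·9 = 0 + 231 + 18 + 84 + 228 + 45 = 606; overall_A = 606/15 = 40.4000.
Version B weighted sum = 0·53 + 3·84 + 3·24 + 1·95 + 3·72 + 5·5 = 0 + 252 + 72 + 95 + 216 + 25 = 660; overall_B = 660/15 = 44.0000.
Difference = 40.4000 − 44.0000 = -3.6000 ≈ -3.6.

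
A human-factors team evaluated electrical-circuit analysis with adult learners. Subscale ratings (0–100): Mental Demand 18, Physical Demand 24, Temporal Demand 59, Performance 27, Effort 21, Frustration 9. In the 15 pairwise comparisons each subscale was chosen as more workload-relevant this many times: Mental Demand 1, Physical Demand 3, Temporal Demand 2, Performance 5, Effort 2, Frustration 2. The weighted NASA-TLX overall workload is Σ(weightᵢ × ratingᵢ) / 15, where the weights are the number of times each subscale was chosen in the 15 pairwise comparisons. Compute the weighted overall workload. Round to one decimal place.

The tallies are the weights (they sum to 15).
Weighted sum = 1·18 + 3·24 + 2·59 + 5·27 + 2·21 + 2·9
            = 18 + 72 + 118 + 135 + 42 + 18 = 403.
Overall workload = 403 / 15 = 26.8667 ≈ 26.9.

26.9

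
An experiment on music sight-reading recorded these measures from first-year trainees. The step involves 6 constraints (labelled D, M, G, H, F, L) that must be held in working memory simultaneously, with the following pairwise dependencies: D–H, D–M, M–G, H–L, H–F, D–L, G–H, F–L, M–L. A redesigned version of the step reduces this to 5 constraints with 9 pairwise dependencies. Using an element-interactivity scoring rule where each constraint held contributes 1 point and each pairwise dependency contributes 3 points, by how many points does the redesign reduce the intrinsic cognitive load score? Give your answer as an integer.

1

Original: 6 × 1 + 9 × 3 = 6 + 27 = 33.
Redesigned: 5 × 1 + 9 × 3 = 5 + 27 = 32.
Reduction = 33 − 32 = 1.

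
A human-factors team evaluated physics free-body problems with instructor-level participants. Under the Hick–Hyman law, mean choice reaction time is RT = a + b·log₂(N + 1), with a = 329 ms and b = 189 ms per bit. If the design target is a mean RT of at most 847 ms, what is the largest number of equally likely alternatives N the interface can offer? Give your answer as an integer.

5

Set 329 + 189·log₂(N + 1) ≤ 847.
log₂(N + 1) ≤ (847 − 329) / 189 = 2.7407.
N + 1 ≤ 2^2.7407 = 6.6839.
N ≤ 5.6839, so the largest integer N is 5.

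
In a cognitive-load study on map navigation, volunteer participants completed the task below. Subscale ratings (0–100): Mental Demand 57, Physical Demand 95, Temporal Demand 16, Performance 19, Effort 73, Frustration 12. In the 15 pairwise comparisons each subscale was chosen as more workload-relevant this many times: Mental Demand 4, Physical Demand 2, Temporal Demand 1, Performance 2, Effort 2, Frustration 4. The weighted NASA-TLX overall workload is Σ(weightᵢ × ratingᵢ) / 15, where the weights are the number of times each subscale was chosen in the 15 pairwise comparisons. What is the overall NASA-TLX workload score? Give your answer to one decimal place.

44.4

The tallies are the weights (they sum to 15).
Weighted sum = 4·57 + 2·95 + 1·16 + 2·19 + 2·73 + 4·12
            = 228 + 190 + 16 + 38 + 146 + 48 = 666.
Overall workload = 666 / 15 = 44.4000 ≈ 44.4.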